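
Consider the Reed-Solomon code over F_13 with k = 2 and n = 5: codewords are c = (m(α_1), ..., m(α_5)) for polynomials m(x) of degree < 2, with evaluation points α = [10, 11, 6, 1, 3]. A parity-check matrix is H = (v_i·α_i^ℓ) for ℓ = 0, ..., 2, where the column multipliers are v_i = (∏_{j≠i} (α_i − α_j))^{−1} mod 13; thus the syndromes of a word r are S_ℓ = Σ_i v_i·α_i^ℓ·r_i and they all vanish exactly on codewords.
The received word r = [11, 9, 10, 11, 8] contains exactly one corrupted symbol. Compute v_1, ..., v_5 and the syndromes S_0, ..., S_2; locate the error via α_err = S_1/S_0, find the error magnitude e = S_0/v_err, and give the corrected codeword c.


S = (9, 12, 3), error at position 1, error magnitude e = 7, c = [4, 9, 10, 11, 8].

Step 1: column multipliers v_i = (∏_{j≠i}(α_i − α_j))^{−1} mod 13.
  i = 1 (α = 10): (10−11)(10−6)(10−1)(10−3) = (−1)·4·9·7 = −252 ≡ 8, so v_1 = 8^{−1} = 5 (mod 13).
  i = 2 (α = 11): (11−10)(11−6)(11−1)(11−3) = 1·5·10·8 = 400 ≡ 10, so v_2 = 10^{−1} = 4 (mod 13).
  i = 3 (α = 6): (6−10)(6−11)(6−1)(6−3) = (−4)·(−5)·5·3 = 300 ≡ 1, so v_3 = 1^{−1} = 1 (mod 13).
  i = 4 (α = 1): (1−10)(1−11)(1−6)(1−3) = (−9)·(−10)·(−5)·(−2) = 900 ≡ 3, so v_4 = 3^{−1} = 9 (mod 13).
  i = 5 (α = 3): (3−10)(3−11)(3−6)(3−1) = (−7)·(−8)·(−3)·2 = −336 ≡ 2, so v_5 = 2^{−1} = 7 (mod 13).
  v = [5, 4, 1, 9, 7].
Step 2: syndromes of r = [11, 9, 10, 11, 8] (all sums mod 13).
  S_0 = Σ v_i r_i = 5·11 + 4·9 + 1·10 + 9·11 + 7·8 = 256 ≡ 9.
  S_1 = Σ v_i α_i r_i = 5·10·11 + 4·11·9 + 1·6·10 + 9·1·11 + 7·3·8 = 1273 ≡ 12.
  α_i^2 mod 13 = [9, 4, 10, 1, 9].
  S_2 = Σ v_i α_i^2 r_i = 5·9·11 + 4·4·9 + 1·10·10 + 9·1·11 + 7·9·8 = 1342 ≡ 3.
  S = (9, 12, 3) ≠ 0, so r is not a codeword (an error is present).
Step 3: locate the error. For a single error e at position i, S_ℓ = v_i·e·α_i^ℓ, so α_err = S_1/S_0.
  S_0^{−1} = 9^{−1} = 3 (mod 13), so α_err = 12·3 = 36 ≡ 10 = α_1. Error position i = 1.
  Consistency check: S_2/S_1 = 3·12 = 36 ≡ 10 = α_err ✓ (single-error assumption holds).
Step 4: error magnitude e = S_0/v_1 = S_0·∏_{j≠1}(α_1 − α_j) = 9·8 = 72 ≡ 7 (mod 13).
Step 5: correct position 1: c_1 = r_1 − e = 11 − 7 ≡ 4 (mod 13). Hence c = [4, 9, 10, 11, 8].
  Check: interpolating c through the α_i gives m(x) = 6 + 5·x (degree < 2) with m(α_i) = c_i for every i, so c is indeed a codeword.


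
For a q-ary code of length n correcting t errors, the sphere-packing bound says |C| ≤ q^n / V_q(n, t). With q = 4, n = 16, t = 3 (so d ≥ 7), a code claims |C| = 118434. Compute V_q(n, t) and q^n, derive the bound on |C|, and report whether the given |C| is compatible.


V_q(n, t) = 16249, q^n = 4294967296, Hamming bound = 264321, |C| = 118434 ≤ bound (satisfied).

Step 1: Compute V_q(n, t) = Σ_{j=0}^3 C(n, j) (q−1)^j.
  j = 0: C(16,0)·(3)^0 = 1·1 = 1.
  j = 1: C(16,1)·(3)^1 = 16·3 = 48.
  j = 2: C(16,2)·(3)^2 = 120·9 = 1080.
  j = 3: C(16,3)·(3)^3 = 560·27 = 15120.
  V_q(n, t) = 1 + 48 + 1080 + 15120 = 16249.
Step 2: q^n = 4^16 = 4294967296.
Step 3: Hamming bound ⌊q^n / V_q(n,t)⌋ = ⌊4294967296/16249⌋ = 264321.
Step 4: Compare |C| = 118434 to 264321: satisfied.
The claimed |C| lies below the Hamming bound.


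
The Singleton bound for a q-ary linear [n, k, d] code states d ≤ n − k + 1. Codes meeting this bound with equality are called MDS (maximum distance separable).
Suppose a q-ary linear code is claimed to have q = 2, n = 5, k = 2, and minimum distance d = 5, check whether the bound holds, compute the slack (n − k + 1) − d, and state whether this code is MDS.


Singleton RHS = n − k + 1 = 4, slack = -1, bound violated (no such code; not MDS).

Singleton bound: d ≤ n − k + 1.
Here n = 5, k = 2, so n − k + 1 = 4.
Given d = 5, check d ≤ 4: NO.
Slack = (n − k + 1) − d = -1.
The slack is negative: d = 5 exceeds n − k + 1 = 4 by 1, so the Singleton bound is violated and no linear [5, 2, 5]_2 code can exist. In particular it is not MDS (MDS requires d = n − k + 1 exactly).
Description: the claimed parameters are [5, 2, 5]_2; such a code would be impossible (violates the Singleton bound).


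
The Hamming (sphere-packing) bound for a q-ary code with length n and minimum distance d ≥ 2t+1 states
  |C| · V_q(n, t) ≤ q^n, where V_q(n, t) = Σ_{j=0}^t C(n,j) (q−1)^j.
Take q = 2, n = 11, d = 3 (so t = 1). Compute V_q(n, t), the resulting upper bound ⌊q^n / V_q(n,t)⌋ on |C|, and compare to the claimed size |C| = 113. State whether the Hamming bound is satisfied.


V_q(n, t) = 12, q^n = 2048, Hamming bound = 170, |C| = 113 ≤ bound (satisfied).

Step 1: Compute V_q(n, t) = Σ_{j=0}^1 C(n, j) (q−1)^j.
  j = 0: C(11,0)·(1)^0 = 1·1 = 1.
  j = 1: C(11,1)·(1)^1 = 11·1 = 11.
  V_q(n, t) = 1 + 11 = 12.
Step 2: q^n = 2^11 = 2048.
Step 3: Hamming bound ⌊q^n / V_q(n,t)⌋ = ⌊2048/12⌋ = 170.
Step 4: Compare |C| = 113 to 170: satisfied.
The claimed |C| lies below the Hamming bound.


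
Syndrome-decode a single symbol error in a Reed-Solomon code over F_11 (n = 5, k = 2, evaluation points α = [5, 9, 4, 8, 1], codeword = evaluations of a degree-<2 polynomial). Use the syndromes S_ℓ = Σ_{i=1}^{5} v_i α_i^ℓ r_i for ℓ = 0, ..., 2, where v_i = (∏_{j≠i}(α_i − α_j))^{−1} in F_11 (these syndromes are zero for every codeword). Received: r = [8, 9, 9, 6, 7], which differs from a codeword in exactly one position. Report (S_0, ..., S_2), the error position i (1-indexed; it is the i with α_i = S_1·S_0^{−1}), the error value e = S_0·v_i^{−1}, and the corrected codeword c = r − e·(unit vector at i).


S = (8, 10, 7), error at position 3, error magnitude e = 4, c = [8, 9, 5, 6, 7].

Step 1: column multipliers v_i = (∏_{j≠i}(α_i − α_j))^{−1} mod 11.
  i = 1 (α = 5): (5−9)(5−4)(5−8)(5−1) = (−4)·1·(−3)·4 = 48 ≡ 4, so v_1 = 4^{−1} = 3 (mod 11).
  i = 2 (α = 9): (9−5)(9−4)(9−8)(9−1) = 4·5·1·8 = 160 ≡ 6, so v_2 = 6^{−1} = 2 (mod 11).
  i = 3 (α = 4): (4−5)(4−9)(4−8)(4−1) = (−1)·(−5)·(−4)·3 = −60 ≡ 6, so v_3 = 6^{−1} = 2 (mod 11).
  i = 4 (α = 8): (8−5)(8−9)(8−4)(8−1) = 3·(−1)·4·7 = −84 ≡ 4, so v_4 = 4^{−1} = 3 (mod 11).
  i = 5 (α = 1): (1−5)(1−9)(1−4)(1−8) = (−4)·(−8)·(−3)·(−7) = 672 ≡ 1, so v_5 = 1^{−1} = 1 (mod 11).
  v = [3, 2, 2, 3, 1].
Step 2: syndromes of r = [8, 9, 9, 6, 7] (all sums mod 11).
  S_0 = Σ v_i r_i = 3·8 + 2·9 + 2·9 + 3·6 + 1·7 = 85 ≡ 8.
  S_1 = Σ v_i α_i r_i = 3·5·8 + 2·9·9 + 2·4·9 + 3·8·6 + 1·1·7 = 505 ≡ 10.
  α_i^2 mod 11 = [3, 4, 5, 9, 1].
  S_2 = Σ v_i α_i^2 r_i = 3·3·8 + 2·4·9 + 2·5·9 + 3·9·6 + 1·1·7 = 403 ≡ 7.
  S = (8, 10, 7) ≠ 0, so r is not a codeword (an error is present).
Step 3: locate the error. For a single error e at position i, S_ℓ = v_i·e·α_i^ℓ, so α_err = S_1/S_0.
  S_0^{−1} = 8^{−1} = 7 (mod 11), so α_err = 10·7 = 70 ≡ 4 = α_3. Error position i = 3.
  Consistency check: S_2/S_1 = 7·10 = 70 ≡ 4 = α_err ✓ (single-error assumption holds).
Step 4: error magnitude e = S_0/v_3 = S_0·∏_{j≠3}(α_3 − α_j) = 8·6 = 48 ≡ 4 (mod 11).
Step 5: correct position 3: c_3 = r_3 − e = 9 − 4 ≡ 5 (mod 11). Hence c = [8, 9, 5, 6, 7].
  Check: interpolating c through the α_i gives m(x) = 4 + 3·x (degree < 2) with m(α_i) = c_i for every i, so c is indeed a codeword.


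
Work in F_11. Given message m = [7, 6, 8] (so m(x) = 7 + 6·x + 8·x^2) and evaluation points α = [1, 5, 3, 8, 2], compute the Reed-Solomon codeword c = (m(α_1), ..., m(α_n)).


c = [10, 6, 9, 6, 7]

Message polynomial: m(x) = 7 + 6·x + 8·x^2 (mod 11).
For each evaluation point α_i, compute m(α_i) mod 11:
  α_1 = 1: Horner steps 8 → 3 → 10, so m(1) = 10.
  α_2 = 5: Horner steps 8 → 2 → 6, so m(5) = 6.
  α_3 = 3: Horner steps 8 → 8 → 9, so m(3) = 9.
  α_4 = 8: Horner steps 8 → 4 → 6, so m(8) = 6.
  α_5 = 2: Horner steps 8 → 0 → 7, so m(2) = 7.
Codeword c = [10, 6, 9, 6, 7] ∈ F_11^5.


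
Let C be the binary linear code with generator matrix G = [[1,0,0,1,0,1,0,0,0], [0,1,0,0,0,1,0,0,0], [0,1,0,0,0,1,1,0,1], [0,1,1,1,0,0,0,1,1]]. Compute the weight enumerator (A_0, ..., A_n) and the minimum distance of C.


Weight distribution: A_0 = 1, A_2 = 2, A_3 = 2, A_4 = 3, A_5 = 6, A_6 = 2. Minimum distance d = 2.

Enumerate all 2^4 = 16 messages m ∈ F_2^4.
For each, compute codeword c = mG in F_2^9, then tally its weight.
  m = 0000 → c = 000000000, weight = 0.
  m = 1000 → c = 100101000, weight = 3.
  m = 0100 → c = 010001000, weight = 2.
  m = 1100 → c = 110100000, weight = 3.
  m = 0010 → c = 010001101, weight = 4.
  m = 1010 → c = 110100101, weight = 5.
  m = 0110 → c = 000000101, weight = 2.
  m = 1110 → c = 100101101, weight = 5.
  m = 0001 → c = 011100011, weight = 5.
  m = 1001 → c = 111001011, weight = 6.
  m = 0101 → c = 001101011, weight = 5.
  m = 1101 → c = 101000011, weight = 4.
  m = 0011 → c = 001101110, weight = 5.
  m = 1011 → c = 101000110, weight = 4.
  m = 0111 → c = 011100110, weight = 5.
  m = 1111 → c = 111001110, weight = 6.
Tally weights:
  weight 0: 1 codewords.
  weight 2: 2 codewords.
  weight 3: 2 codewords.
  weight 4: 3 codewords.
  weight 5: 6 codewords.
  weight 6: 2 codewords.
Minimum distance d = smallest w > 0 with A_w > 0 = 2.
Sanity: Σ A_w = 16 = 2^4 = 16 ✓.


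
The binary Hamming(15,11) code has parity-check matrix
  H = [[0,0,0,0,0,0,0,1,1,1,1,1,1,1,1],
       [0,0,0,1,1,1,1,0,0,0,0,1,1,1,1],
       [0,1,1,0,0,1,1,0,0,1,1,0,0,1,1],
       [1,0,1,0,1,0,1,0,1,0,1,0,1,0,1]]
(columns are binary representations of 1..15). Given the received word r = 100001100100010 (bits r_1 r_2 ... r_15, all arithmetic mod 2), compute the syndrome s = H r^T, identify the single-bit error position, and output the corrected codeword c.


s = (0, 1, 0, 0)^T, error position = 4, corrected codeword c = 100101100100010

Compute s = H r^T mod 2 one row at a time:
  s_1 = 0 + 0 + 1 + 0 + 0 + 0 + 1 + 0 = 2 ≡ 0 (mod 2).
  s_2 = 0 + 0 + 1 + 1 + 0 + 0 + 1 + 0 = 3 ≡ 1 (mod 2).
  s_3 = 0 + 0 + 1 + 1 + 1 + 0 + 1 + 0 = 4 ≡ 0 (mod 2).
  s_4 = 1 + 0 + 0 + 1 + 0 + 0 + 0 + 0 = 2 ≡ 0 (mod 2).
s = (0, 1, 0, 0)^T — this equals column 4 of H (binary 0100), so error is at position 4.
Correct: flip bit 4 of r = 100001100100010 to get c = 100101100100010.


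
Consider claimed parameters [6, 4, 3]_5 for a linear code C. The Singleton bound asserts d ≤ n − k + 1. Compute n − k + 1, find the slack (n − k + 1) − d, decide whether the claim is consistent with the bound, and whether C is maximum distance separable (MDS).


Singleton RHS = n − k + 1 = 3, slack = 0, bound satisfied, MDS.

Singleton bound: d ≤ n − k + 1.
Here n = 6, k = 4, so n − k + 1 = 3.
Given d = 3, check d ≤ 3: YES.
Slack = (n − k + 1) − d = 0.
The code is MDS (slack = 0).
Description: the claimed parameters are [6, 4, 3]_5; such a code would be MDS (meets Singleton bound).


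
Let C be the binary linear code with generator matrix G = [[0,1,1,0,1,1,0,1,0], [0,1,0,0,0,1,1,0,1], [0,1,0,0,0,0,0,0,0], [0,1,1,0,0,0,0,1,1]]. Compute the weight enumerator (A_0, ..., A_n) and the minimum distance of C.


Weight distribution: A_0 = 1, A_1 = 1, A_2 = 1, A_3 = 4, A_4 = 5, A_5 = 3, A_6 = 1. Minimum distance d = 1.

Enumerate all 2^4 = 16 messages m ∈ F_2^4.
For each, compute codeword c = mG in F_2^9, then tally its weight.
  m = 0000 → c = 000000000, weight = 0.
  m = 1000 → c = 011011010, weight = 5.
  m = 0100 → c = 010001101, weight = 4.
  m = 1100 → c = 001010111, weight = 5.
  m = 0010 → c = 010000000, weight = 1.
  m = 1010 → c = 001011010, weight = 4.
  m = 0110 → c = 000001101, weight = 3.
  m = 1110 → c = 011010111, weight = 6.
  m = 0001 → c = 011000011, weight = 4.
  m = 1001 → c = 000011001, weight = 3.
  m = 0101 → c = 001001110, weight = 4.
  m = 1101 → c = 010010100, weight = 3.
  m = 0011 → c = 001000011, weight = 3.
  m = 1011 → c = 010011001, weight = 4.
  m = 0111 → c = 011001110, weight = 5.
  m = 1111 → c = 000010100, weight = 2.
Tally weights:
  weight 0: 1 codewords.
  weight 1: 1 codewords.
  weight 2: 1 codewords.
  weight 3: 4 codewords.
  weight 4: 5 codewords.
  weight 5: 3 codewords.
  weight 6: 1 codewords.
Minimum distance d = smallest w > 0 with A_w > 0 = 1.
Sanity: Σ A_w = 16 = 2^4 = 16 ✓.


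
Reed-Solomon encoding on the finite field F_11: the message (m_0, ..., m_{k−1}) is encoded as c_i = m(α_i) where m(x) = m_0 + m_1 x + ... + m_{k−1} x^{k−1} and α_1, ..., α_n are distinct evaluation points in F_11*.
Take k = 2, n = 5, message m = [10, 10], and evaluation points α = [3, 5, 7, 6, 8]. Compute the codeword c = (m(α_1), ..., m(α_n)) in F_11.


c = [7, 5, 3, 4, 2]

Message polynomial: m(x) = 10 + 10·x (mod 11).
For each evaluation point α_i, compute m(α_i) mod 11:
  α_1 = 3: Horner steps 10 → 7, so m(3) = 7.
  α_2 = 5: Horner steps 10 → 5, so m(5) = 5.
  α_3 = 7: Horner steps 10 → 3, so m(7) = 3.
  α_4 = 6: Horner steps 10 → 4, so m(6) = 4.
  α_5 = 8: Horner steps 10 → 2, so m(8) = 2.
Codeword c = [7, 5, 3, 4, 2] ∈ F_11^5.


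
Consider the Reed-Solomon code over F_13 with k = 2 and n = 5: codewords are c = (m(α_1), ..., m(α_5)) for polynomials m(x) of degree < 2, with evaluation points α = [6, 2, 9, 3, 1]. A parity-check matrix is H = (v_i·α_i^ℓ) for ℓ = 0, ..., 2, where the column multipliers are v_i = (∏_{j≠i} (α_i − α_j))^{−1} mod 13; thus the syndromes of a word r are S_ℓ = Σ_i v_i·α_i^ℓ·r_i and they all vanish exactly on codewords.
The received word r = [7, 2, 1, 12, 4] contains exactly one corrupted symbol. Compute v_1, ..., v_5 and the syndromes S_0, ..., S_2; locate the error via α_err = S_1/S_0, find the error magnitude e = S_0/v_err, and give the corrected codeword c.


S = (9, 1, 3), error at position 4, error magnitude e = 12, c = [7, 2, 1, 0, 4].

Step 1: column multipliers v_i = (∏_{j≠i}(α_i − α_j))^{−1} mod 13.
  i = 1 (α = 6): (6−2)(6−9)(6−3)(6−1) = 4·(−3)·3·5 = −180 ≡ 2, so v_1 = 2^{−1} = 7 (mod 13).
  i = 2 (α = 2): (2−6)(2−9)(2−3)(2−1) = (−4)·(−7)·(−1)·1 = −28 ≡ 11, so v_2 = 11^{−1} = 6 (mod 13).
  i = 3 (α = 9): (9−6)(9−2)(9−3)(9−1) = 3·7·6·8 = 1008 ≡ 7, so v_3 = 7^{−1} = 2 (mod 13).
  i = 4 (α = 3): (3−6)(3−2)(3−9)(3−1) = (−3)·1·(−6)·2 = 36 ≡ 10, so v_4 = 10^{−1} = 4 (mod 13).
  i = 5 (α = 1): (1−6)(1−2)(1−9)(1−3) = (−5)·(−1)·(−8)·(−2) = 80 ≡ 2, so v_5 = 2^{−1} = 7 (mod 13).
  v = [7, 6, 2, 4, 7].
Step 2: syndromes of r = [7, 2, 1, 12, 4] (all sums mod 13).
  S_0 = Σ v_i r_i = 7·7 + 6·2 + 2·1 + 4·12 + 7·4 = 139 ≡ 9.
  S_1 = Σ v_i α_i r_i = 7·6·7 + 6·2·2 + 2·9·1 + 4·3·12 + 7·1·4 = 508 ≡ 1.
  α_i^2 mod 13 = [10, 4, 3, 9, 1].
  S_2 = Σ v_i α_i^2 r_i = 7·10·7 + 6·4·2 + 2·3·1 + 4·9·12 + 7·1·4 = 1004 ≡ 3.
  S = (9, 1, 3) ≠ 0, so r is not a codeword (an error is present).
Step 3: locate the error. For a single error e at position i, S_ℓ = v_i·e·α_i^ℓ, so α_err = S_1/S_0.
  S_0^{−1} = 9^{−1} = 3 (mod 13), so α_err = 1·3 = 3 ≡ 3 = α_4. Error position i = 4.
  Consistency check: S_2/S_1 = 3·1 = 3 ≡ 3 = α_err ✓ (single-error assumption holds).
Step 4: error magnitude e = S_0/v_4 = S_0·∏_{j≠4}(α_4 − α_j) = 9·10 = 90 ≡ 12 (mod 13).
Step 5: correct position 4: c_4 = r_4 − e = 12 − 12 ≡ 0 (mod 13). Hence c = [7, 2, 1, 0, 4].
  Check: interpolating c through the α_i gives m(x) = 6 + 11·x (degree < 2) with m(α_i) = c_i for every i, so c is indeed a codeword.


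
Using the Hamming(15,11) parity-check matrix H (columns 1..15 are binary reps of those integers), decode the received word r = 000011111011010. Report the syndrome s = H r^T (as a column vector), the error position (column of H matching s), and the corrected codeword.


s = (1, 1, 0, 0)^T, error position = 12, corrected codeword c = 000011111010010

Compute s = H r^T mod 2 one row at a time:
  s_1 = 1 + 1 + 0 + 1 + 1 + 0 + 1 + 0 = 5 ≡ 1 (mod 2).
  s_2 = 0 + 1 + 1 + 1 + 1 + 0 + 1 + 0 = 5 ≡ 1 (mod 2).
  s_3 = 0 + 0 + 1 + 1 + 0 + 1 + 1 + 0 = 4 ≡ 0 (mod 2).
  s_4 = 0 + 0 + 1 + 1 + 1 + 1 + 0 + 0 = 4 ≡ 0 (mod 2).
s = (1, 1, 0, 0)^T — this equals column 12 of H (binary 1100), so error is at position 12.
Correct: flip bit 12 of r = 000011111011010 to get c = 000011111010010.


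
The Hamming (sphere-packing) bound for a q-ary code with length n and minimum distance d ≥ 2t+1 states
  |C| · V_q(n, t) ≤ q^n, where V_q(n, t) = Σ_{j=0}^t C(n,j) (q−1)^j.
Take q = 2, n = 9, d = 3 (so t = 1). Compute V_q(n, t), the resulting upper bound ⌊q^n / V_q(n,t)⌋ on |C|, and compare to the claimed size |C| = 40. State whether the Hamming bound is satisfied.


V_q(n, t) = 10, q^n = 512, Hamming bound = 51, |C| = 40 ≤ bound (satisfied).

Step 1: Compute V_q(n, t) = Σ_{j=0}^1 C(n, j) (q−1)^j.
  j = 0: C(9,0)·(1)^0 = 1·1 = 1.
  j = 1: C(9,1)·(1)^1 = 9·1 = 9.
  V_q(n, t) = 1 + 9 = 10.
Step 2: q^n = 2^9 = 512.
Step 3: Hamming bound ⌊q^n / V_q(n,t)⌋ = ⌊512/10⌋ = 51.
Step 4: Compare |C| = 40 to 51: satisfied.
The claimed |C| lies below the Hamming bound.


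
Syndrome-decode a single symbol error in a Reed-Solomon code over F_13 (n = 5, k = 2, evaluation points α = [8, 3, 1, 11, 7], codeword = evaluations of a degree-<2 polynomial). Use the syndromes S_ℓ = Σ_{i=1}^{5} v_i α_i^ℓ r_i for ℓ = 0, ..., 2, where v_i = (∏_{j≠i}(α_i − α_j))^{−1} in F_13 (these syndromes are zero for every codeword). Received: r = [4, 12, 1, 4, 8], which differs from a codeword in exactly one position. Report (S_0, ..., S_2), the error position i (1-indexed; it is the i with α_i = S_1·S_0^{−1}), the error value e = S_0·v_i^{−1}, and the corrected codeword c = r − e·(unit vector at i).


S = (3, 11, 10), error at position 1, error magnitude e = 10, c = [7, 12, 1, 4, 8].

Step 1: column multipliers v_i = (∏_{j≠i}(α_i − α_j))^{−1} mod 13.
  i = 1 (α = 8): (8−3)(8−1)(8−11)(8−7) = 5·7·(−3)·1 = −105 ≡ 12, so v_1 = 12^{−1} = 12 (mod 13).
  i = 2 (α = 3): (3−8)(3−1)(3−11)(3−7) = (−5)·2·(−8)·(−4) = −320 ≡ 5, so v_2 = 5^{−1} = 8 (mod 13).
  i = 3 (α = 1): (1−8)(1−3)(1−11)(1−7) = (−7)·(−2)·(−10)·(−6) = 840 ≡ 8, so v_3 = 8^{−1} = 5 (mod 13).
  i = 4 (α = 11): (11−8)(11−3)(11−1)(11−7) = 3·8·10·4 = 960 ≡ 11, so v_4 = 11^{−1} = 6 (mod 13).
  i = 5 (α = 7): (7−8)(7−3)(7−1)(7−11) = (−1)·4·6·(−4) = 96 ≡ 5, so v_5 = 5^{−1} = 8 (mod 13).
  v = [12, 8, 5, 6, 8].
Step 2: syndromes of r = [4, 12, 1, 4, 8] (all sums mod 13).
  S_0 = Σ v_i r_i = 12·4 + 8·12 + 5·1 + 6·4 + 8·8 = 237 ≡ 3.
  S_1 = Σ v_i α_i r_i = 12·8·4 + 8·3·12 + 5·1·1 + 6·11·4 + 8·7·8 = 1389 ≡ 11.
  α_i^2 mod 13 = [12, 9, 1, 4, 10].
  S_2 = Σ v_i α_i^2 r_i = 12·12·4 + 8·9·12 + 5·1·1 + 6·4·4 + 8·10·8 = 2181 ≡ 10.
  S = (3, 11, 10) ≠ 0, so r is not a codeword (an error is present).
Step 3: locate the error. For a single error e at position i, S_ℓ = v_i·e·α_i^ℓ, so α_err = S_1/S_0.
  S_0^{−1} = 3^{−1} = 9 (mod 13), so α_err = 11·9 = 99 ≡ 8 = α_1. Error position i = 1.
  Consistency check: S_2/S_1 = 10·6 = 60 ≡ 8 = α_err ✓ (single-error assumption holds).
Step 4: error magnitude e = S_0/v_1 = S_0·∏_{j≠1}(α_1 − α_j) = 3·12 = 36 ≡ 10 (mod 13).
Step 5: correct position 1: c_1 = r_1 − e = 4 − 10 ≡ 7 (mod 13). Hence c = [7, 12, 1, 4, 8].
  Check: interpolating c through the α_i gives m(x) = 2 + 12·x (degree < 2) with m(α_i) = c_i for every i, so c is indeed a codeword.


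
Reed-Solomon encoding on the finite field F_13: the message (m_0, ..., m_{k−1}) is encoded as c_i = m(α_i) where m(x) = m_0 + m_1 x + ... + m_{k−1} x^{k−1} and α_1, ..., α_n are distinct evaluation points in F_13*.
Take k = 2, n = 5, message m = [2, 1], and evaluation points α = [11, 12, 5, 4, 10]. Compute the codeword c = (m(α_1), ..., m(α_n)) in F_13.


c = [0, 1, 7, 6, 12]

Message polynomial: m(x) = 2 + 1·x (mod 13).
For each evaluation point α_i, compute m(α_i) mod 13:
  α_1 = 11: Horner steps 1 → 0, so m(11) = 0.
  α_2 = 12: Horner steps 1 → 1, so m(12) = 1.
  α_3 = 5: Horner steps 1 → 7, so m(5) = 7.
  α_4 = 4: Horner steps 1 → 6, so m(4) = 6.
  α_5 = 10: Horner steps 1 → 12, so m(10) = 12.
Codeword c = [0, 1, 7, 6, 12] ∈ F_13^5.


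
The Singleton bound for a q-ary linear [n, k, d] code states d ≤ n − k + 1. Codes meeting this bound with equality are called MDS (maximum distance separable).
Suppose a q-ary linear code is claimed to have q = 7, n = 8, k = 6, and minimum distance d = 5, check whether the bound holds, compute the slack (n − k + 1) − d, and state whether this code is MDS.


Singleton RHS = n − k + 1 = 3, slack = -2, bound violated (no such code; not MDS).

Singleton bound: d ≤ n − k + 1.
Here n = 8, k = 6, so n − k + 1 = 3.
Given d = 5, check d ≤ 3: NO.
Slack = (n − k + 1) − d = -2.
The slack is negative: d = 5 exceeds n − k + 1 = 3 by 2, so the Singleton bound is violated and no linear [8, 6, 5]_7 code can exist. In particular it is not MDS (MDS requires d = n − k + 1 exactly).
Description: the claimed parameters are [8, 6, 5]_7; such a code would be impossible (violates the Singleton bound).


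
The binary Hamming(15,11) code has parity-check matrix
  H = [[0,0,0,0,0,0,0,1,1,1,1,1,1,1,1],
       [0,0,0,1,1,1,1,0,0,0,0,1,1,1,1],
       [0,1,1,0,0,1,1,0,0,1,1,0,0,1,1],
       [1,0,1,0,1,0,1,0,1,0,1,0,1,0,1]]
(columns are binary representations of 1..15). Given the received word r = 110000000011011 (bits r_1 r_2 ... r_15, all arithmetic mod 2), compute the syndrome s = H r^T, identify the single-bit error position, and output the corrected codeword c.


s = (0, 1, 0, 1)^T, error position = 5, corrected codeword c = 110010000011011

Compute s = H r^T mod 2 one row at a time:
  s_1 = 0 + 0 + 0 + 1 + 1 + 0 + 1 + 1 = 4 ≡ 0 (mod 2).
  s_2 = 0 + 0 + 0 + 0 + 1 + 0 + 1 + 1 = 3 ≡ 1 (mod 2).
  s_3 = 1 + 0 + 0 + 0 + 0 + 1 + 1 + 1 = 4 ≡ 0 (mod 2).
  s_4 = 1 + 0 + 0 + 0 + 0 + 1 + 0 + 1 = 3 ≡ 1 (mod 2).
s = (0, 1, 0, 1)^T — this equals column 5 of H (binary 0101), so error is at position 5.
Correct: flip bit 5 of r = 110000000011011 to get c = 110010000011011.


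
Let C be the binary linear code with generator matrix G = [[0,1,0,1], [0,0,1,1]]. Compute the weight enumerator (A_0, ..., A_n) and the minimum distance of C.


Weight distribution: A_0 = 1, A_2 = 3. Minimum distance d = 2.

Enumerate all 2^2 = 4 messages m ∈ F_2^2.
For each, compute codeword c = mG in F_2^4, then tally its weight.
  m = 00 → c = 0000, weight = 0.
  m = 10 → c = 0101, weight = 2.
  m = 01 → c = 0011, weight = 2.
  m = 11 → c = 0110, weight = 2.
Tally weights:
  weight 0: 1 codewords.
  weight 2: 3 codewords.
Minimum distance d = smallest w > 0 with A_w > 0 = 2.
Sanity: Σ A_w = 4 = 2^2 = 4 ✓.


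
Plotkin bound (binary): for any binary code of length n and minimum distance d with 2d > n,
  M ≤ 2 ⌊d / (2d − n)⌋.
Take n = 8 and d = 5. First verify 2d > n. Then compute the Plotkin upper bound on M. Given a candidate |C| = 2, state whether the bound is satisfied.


Plotkin bound M ≤ 4; given |C| = 2 ≤ bound (satisfied).

Check applicability: 2d = 10, n = 8.
2d − n = 2 > 0, so Plotkin applies.
Compute d/(2d−n) = 5/2 ≈ 2.5000.
⌊d/(2d−n)⌋ = 2.
Plotkin bound: M ≤ 2·2 = 4.
Given |C| = 2, check: satisfied.
This |C| is below the Plotkin bound.


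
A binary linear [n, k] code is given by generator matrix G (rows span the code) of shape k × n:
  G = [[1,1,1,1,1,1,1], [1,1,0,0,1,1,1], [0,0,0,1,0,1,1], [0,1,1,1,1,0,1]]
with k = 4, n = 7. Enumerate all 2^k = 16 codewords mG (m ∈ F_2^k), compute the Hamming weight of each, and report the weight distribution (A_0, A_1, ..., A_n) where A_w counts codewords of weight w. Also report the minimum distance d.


Weight distribution: A_0 = 1, A_2 = 2, A_3 = 5, A_4 = 5, A_5 = 2, A_7 = 1. Minimum distance d = 2.

Enumerate all 2^4 = 16 messages m ∈ F_2^4.
For each, compute codeword c = mG in F_2^7, then tally its weight.
  m = 0000 → c = 0000000, weight = 0.
  m = 1000 → c = 1111111, weight = 7.
  m = 0100 → c = 1100111, weight = 5.
  m = 1100 → c = 0011000, weight = 2.
  m = 0010 → c = 0001011, weight = 3.
  m = 1010 → c = 1110100, weight = 4.
  m = 0110 → c = 1101100, weight = 4.
  m = 1110 → c = 0010011, weight = 3.
  m = 0001 → c = 0111101, weight = 5.
  m = 1001 → c = 1000010, weight = 2.
  m = 0101 → c = 1011010, weight = 4.
  m = 1101 → c = 0100101, weight = 3.
  m = 0011 → c = 0110110, weight = 4.
  m = 1011 → c = 1001001, weight = 3.
  m = 0111 → c = 1010001, weight = 3.
  m = 1111 → c = 0101110, weight = 4.
Tally weights:
  weight 0: 1 codewords.
  weight 2: 2 codewords.
  weight 3: 5 codewords.
  weight 4: 5 codewords.
  weight 5: 2 codewords.
  weight 7: 1 codewords.
Minimum distance d = smallest w > 0 with A_w > 0 = 2.
Sanity: Σ A_w = 16 = 2^4 = 16 ✓.


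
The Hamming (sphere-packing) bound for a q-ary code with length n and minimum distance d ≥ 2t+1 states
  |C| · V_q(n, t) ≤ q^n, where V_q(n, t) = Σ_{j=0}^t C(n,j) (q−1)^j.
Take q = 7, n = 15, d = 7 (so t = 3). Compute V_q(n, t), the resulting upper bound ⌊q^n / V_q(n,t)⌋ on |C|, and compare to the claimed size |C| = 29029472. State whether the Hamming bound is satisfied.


V_q(n, t) = 102151, q^n = 4747561509943, Hamming bound = 46475918, |C| = 29029472 ≤ bound (satisfied).

Step 1: Compute V_q(n, t) = Σ_{j=0}^3 C(n, j) (q−1)^j.
  j = 0: C(15,0)·(6)^0 = 1·1 = 1.
  j = 1: C(15,1)·(6)^1 = 15·6 = 90.
  j = 2: C(15,2)·(6)^2 = 105·36 = 3780.
  j = 3: C(15,3)·(6)^3 = 455·216 = 98280.
  V_q(n, t) = 1 + 90 + 3780 + 98280 = 102151.
Step 2: q^n = 7^15 = 4747561509943.
Step 3: Hamming bound ⌊q^n / V_q(n,t)⌋ = ⌊4747561509943/102151⌋ = 46475918.
Step 4: Compare |C| = 29029472 to 46475918: satisfied.
The claimed |C| lies below the Hamming bound.


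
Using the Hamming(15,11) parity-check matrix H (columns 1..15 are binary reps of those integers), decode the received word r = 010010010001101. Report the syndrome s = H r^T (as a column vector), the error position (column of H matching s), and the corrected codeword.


s = (0, 0, 0, 1)^T, error position = 1, corrected codeword c = 110010010001101

Compute s = H r^T mod 2 one row at a time:
  s_1 = 1 + 0 + 0 + 0 + 1 + 1 + 0 + 1 = 4 ≡ 0 (mod 2).
  s_2 = 0 + 1 + 0 + 0 + 1 + 1 + 0 + 1 = 4 ≡ 0 (mod 2).
  s_3 = 1 + 0 + 0 + 0 + 0 + 0 + 0 + 1 = 2 ≡ 0 (mod 2).
  s_4 = 0 + 0 + 1 + 0 + 0 + 0 + 1 + 1 = 3 ≡ 1 (mod 2).
s = (0, 0, 0, 1)^T — this equals column 1 of H (binary 0001), so error is at position 1.
Correct: flip bit 1 of r = 010010010001101 to get c = 110010010001101.


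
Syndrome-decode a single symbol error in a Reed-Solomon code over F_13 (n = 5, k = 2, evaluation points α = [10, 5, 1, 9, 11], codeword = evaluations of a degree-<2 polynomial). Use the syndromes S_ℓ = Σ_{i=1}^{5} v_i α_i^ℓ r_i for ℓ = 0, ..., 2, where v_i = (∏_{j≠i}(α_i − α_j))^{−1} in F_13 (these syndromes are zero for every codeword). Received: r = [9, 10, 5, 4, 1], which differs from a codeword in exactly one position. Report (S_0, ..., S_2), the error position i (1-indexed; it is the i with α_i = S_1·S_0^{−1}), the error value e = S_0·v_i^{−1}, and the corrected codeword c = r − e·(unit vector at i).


S = (4, 4, 4), error at position 3, error magnitude e = 2, c = [9, 10, 3, 4, 1].

Step 1: column multipliers v_i = (∏_{j≠i}(α_i − α_j))^{−1} mod 13.
  i = 1 (α = 10): (10−5)(10−1)(10−9)(10−11) = 5·9·1·(−1) = −45 ≡ 7, so v_1 = 7^{−1} = 2 (mod 13).
  i = 2 (α = 5): (5−10)(5−1)(5−9)(5−11) = (−5)·4·(−4)·(−6) = −480 ≡ 1, so v_2 = 1^{−1} = 1 (mod 13).
  i = 3 (α = 1): (1−10)(1−5)(1−9)(1−11) = (−9)·(−4)·(−8)·(−10) = 2880 ≡ 7, so v_3 = 7^{−1} = 2 (mod 13).
  i = 4 (α = 9): (9−10)(9−5)(9−1)(9−11) = (−1)·4·8·(−2) = 64 ≡ 12, so v_4 = 12^{−1} = 12 (mod 13).
  i = 5 (α = 11): (11−10)(11−5)(11−1)(11−9) = 1·6·10·2 = 120 ≡ 3, so v_5 = 3^{−1} = 9 (mod 13).
  v = [2, 1, 2, 12, 9].
Step 2: syndromes of r = [9, 10, 5, 4, 1] (all sums mod 13).
  S_0 = Σ v_i r_i = 2·9 + 1·10 + 2·5 + 12·4 + 9·1 = 95 ≡ 4.
  S_1 = Σ v_i α_i r_i = 2·10·9 + 1·5·10 + 2·1·5 + 12·9·4 + 9·11·1 = 771 ≡ 4.
  α_i^2 mod 13 = [9, 12, 1, 3, 4].
  S_2 = Σ v_i α_i^2 r_i = 2·9·9 + 1·12·10 + 2·1·5 + 12·3·4 + 9·4·1 = 472 ≡ 4.
  S = (4, 4, 4) ≠ 0, so r is not a codeword (an error is present).
Step 3: locate the error. For a single error e at position i, S_ℓ = v_i·e·α_i^ℓ, so α_err = S_1/S_0.
  S_0^{−1} = 4^{−1} = 10 (mod 13), so α_err = 4·10 = 40 ≡ 1 = α_3. Error position i = 3.
  Consistency check: S_2/S_1 = 4·10 = 40 ≡ 1 = α_err ✓ (single-error assumption holds).
Step 4: error magnitude e = S_0/v_3 = S_0·∏_{j≠3}(α_3 − α_j) = 4·7 = 28 ≡ 2 (mod 13).
Step 5: correct position 3: c_3 = r_3 − e = 5 − 2 ≡ 3 (mod 13). Hence c = [9, 10, 3, 4, 1].
  Check: interpolating c through the α_i gives m(x) = 11 + 5·x (degree < 2) with m(α_i) = c_i for every i, so c is indeed a codeword.


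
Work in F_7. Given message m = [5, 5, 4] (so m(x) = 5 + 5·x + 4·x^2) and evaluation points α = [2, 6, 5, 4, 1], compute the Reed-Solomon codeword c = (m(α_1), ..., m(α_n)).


c = [3, 4, 4, 5, 0]

Message polynomial: m(x) = 5 + 5·x + 4·x^2 (mod 7).
For each evaluation point α_i, compute m(α_i) mod 7:
  α_1 = 2: Horner steps 4 → 6 → 3, so m(2) = 3.
  α_2 = 6: Horner steps 4 → 1 → 4, so m(6) = 4.
  α_3 = 5: Horner steps 4 → 4 → 4, so m(5) = 4.
  α_4 = 4: Horner steps 4 → 0 → 5, so m(4) = 5.
  α_5 = 1: Horner steps 4 → 2 → 0, so m(1) = 0.
Codeword c = [3, 4, 4, 5, 0] ∈ F_7^5.


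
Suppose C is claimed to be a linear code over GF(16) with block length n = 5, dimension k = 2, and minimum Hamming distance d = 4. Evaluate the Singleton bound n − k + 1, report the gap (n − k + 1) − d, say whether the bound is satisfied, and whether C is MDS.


Singleton RHS = n − k + 1 = 4, slack = 0, bound satisfied, MDS.

Singleton bound: d ≤ n − k + 1.
Here n = 5, k = 2, so n − k + 1 = 4.
Given d = 4, check d ≤ 4: YES.
Slack = (n − k + 1) − d = 0.
The code is MDS (slack = 0).
Description: the claimed parameters are [5, 2, 4]_16; such a code would be MDS (meets Singleton bound).


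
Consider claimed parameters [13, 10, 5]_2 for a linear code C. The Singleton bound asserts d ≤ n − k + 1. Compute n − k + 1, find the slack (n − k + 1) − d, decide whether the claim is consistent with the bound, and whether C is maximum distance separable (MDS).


Singleton RHS = n − k + 1 = 4, slack = -1, bound violated (no such code; not MDS).

Singleton bound: d ≤ n − k + 1.
Here n = 13, k = 10, so n − k + 1 = 4.
Given d = 5, check d ≤ 4: NO.
Slack = (n − k + 1) − d = -1.
The slack is negative: d = 5 exceeds n − k + 1 = 4 by 1, so the Singleton bound is violated and no linear [13, 10, 5]_2 code can exist. In particular it is not MDS (MDS requires d = n − k + 1 exactly).
Description: the claimed parameters are [13, 10, 5]_2; such a code would be impossible (violates the Singleton bound).


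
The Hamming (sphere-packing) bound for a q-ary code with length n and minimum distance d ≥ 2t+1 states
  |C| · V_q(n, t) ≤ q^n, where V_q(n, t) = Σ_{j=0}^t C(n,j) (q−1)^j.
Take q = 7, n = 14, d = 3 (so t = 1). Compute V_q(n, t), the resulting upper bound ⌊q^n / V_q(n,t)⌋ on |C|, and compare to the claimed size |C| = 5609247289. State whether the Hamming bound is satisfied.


V_q(n, t) = 85, q^n = 678223072849, Hamming bound = 7979094974, |C| = 5609247289 ≤ bound (satisfied).

Step 1: Compute V_q(n, t) = Σ_{j=0}^1 C(n, j) (q−1)^j.
  j = 0: C(14,0)·(6)^0 = 1·1 = 1.
  j = 1: C(14,1)·(6)^1 = 14·6 = 84.
  V_q(n, t) = 1 + 84 = 85.
Step 2: q^n = 7^14 = 678223072849.
Step 3: Hamming bound ⌊q^n / V_q(n,t)⌋ = ⌊678223072849/85⌋ = 7979094974.
Step 4: Compare |C| = 5609247289 to 7979094974: satisfied.
The claimed |C| lies below the Hamming bound.


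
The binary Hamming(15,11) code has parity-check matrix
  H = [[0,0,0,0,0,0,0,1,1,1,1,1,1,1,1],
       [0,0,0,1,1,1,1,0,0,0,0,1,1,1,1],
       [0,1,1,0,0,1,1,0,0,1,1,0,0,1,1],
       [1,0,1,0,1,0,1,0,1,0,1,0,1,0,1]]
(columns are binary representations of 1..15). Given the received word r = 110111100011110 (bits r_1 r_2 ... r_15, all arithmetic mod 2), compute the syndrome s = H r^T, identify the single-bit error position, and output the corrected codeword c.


s = (0, 1, 1, 1)^T, error position = 7, corrected codeword c = 110111000011110

Compute s = H r^T mod 2 one row at a time:
  s_1 = 0 + 0 + 0 + 1 + 1 + 1 + 1 + 0 = 4 ≡ 0 (mod 2).
  s_2 = 1 + 1 + 1 + 1 + 1 + 1 + 1 + 0 = 7 ≡ 1 (mod 2).
  s_3 = 1 + 0 + 1 + 1 + 0 + 1 + 1 + 0 = 5 ≡ 1 (mod 2).
  s_4 = 1 + 0 + 1 + 1 + 0 + 1 + 1 + 0 = 5 ≡ 1 (mod 2).
s = (0, 1, 1, 1)^T — this equals column 7 of H (binary 0111), so error is at position 7.
Correct: flip bit 7 of r = 110111100011110 to get c = 110111000011110.


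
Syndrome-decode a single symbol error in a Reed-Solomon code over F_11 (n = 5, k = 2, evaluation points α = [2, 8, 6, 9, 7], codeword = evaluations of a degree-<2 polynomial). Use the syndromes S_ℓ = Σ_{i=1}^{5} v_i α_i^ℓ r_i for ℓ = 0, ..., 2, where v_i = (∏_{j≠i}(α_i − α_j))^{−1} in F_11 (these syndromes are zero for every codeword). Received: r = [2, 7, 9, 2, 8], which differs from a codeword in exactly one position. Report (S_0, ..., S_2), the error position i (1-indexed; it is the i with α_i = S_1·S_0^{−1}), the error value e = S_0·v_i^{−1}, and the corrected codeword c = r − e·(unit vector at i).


S = (2, 7, 8), error at position 4, error magnitude e = 7, c = [2, 7, 9, 6, 8].

Step 1: column multipliers v_i = (∏_{j≠i}(α_i − α_j))^{−1} mod 11.
  i = 1 (α = 2): (2−8)(2−6)(2−9)(2−7) = (−6)·(−4)·(−7)·(−5) = 840 ≡ 4, so v_1 = 4^{−1} = 3 (mod 11).
  i = 2 (α = 8): (8−2)(8−6)(8−9)(8−7) = 6·2·(−1)·1 = −12 ≡ 10, so v_2 = 10^{−1} = 10 (mod 11).
  i = 3 (α = 6): (6−2)(6−8)(6−9)(6−7) = 4·(−2)·(−3)·(−1) = −24 ≡ 9, so v_3 = 9^{−1} = 5 (mod 11).
  i = 4 (α = 9): (9−2)(9−8)(9−6)(9−7) = 7·1·3·2 = 42 ≡ 9, so v_4 = 9^{−1} = 5 (mod 11).
  i = 5 (α = 7): (7−2)(7−8)(7−6)(7−9) = 5·(−1)·1·(−2) = 10 ≡ 10, so v_5 = 10^{−1} = 10 (mod 11).
  v = [3, 10, 5, 5, 10].
Step 2: syndromes of r = [2, 7, 9, 2, 8] (all sums mod 11).
  S_0 = Σ v_i r_i = 3·2 + 10·7 + 5·9 + 5·2 + 10·8 = 211 ≡ 2.
  S_1 = Σ v_i α_i r_i = 3·2·2 + 10·8·7 + 5·6·9 + 5·9·2 + 10·7·8 = 1492 ≡ 7.
  α_i^2 mod 11 = [4, 9, 3, 4, 5].
  S_2 = Σ v_i α_i^2 r_i = 3·4·2 + 10·9·7 + 5·3·9 + 5·4·2 + 10·5·8 = 1229 ≡ 8.
  S = (2, 7, 8) ≠ 0, so r is not a codeword (an error is present).
Step 3: locate the error. For a single error e at position i, S_ℓ = v_i·e·α_i^ℓ, so α_err = S_1/S_0.
  S_0^{−1} = 2^{−1} = 6 (mod 11), so α_err = 7·6 = 42 ≡ 9 = α_4. Error position i = 4.
  Consistency check: S_2/S_1 = 8·8 = 64 ≡ 9 = α_err ✓ (single-error assumption holds).
Step 4: error magnitude e = S_0/v_4 = S_0·∏_{j≠4}(α_4 − α_j) = 2·9 = 18 ≡ 7 (mod 11).
Step 5: correct position 4: c_4 = r_4 − e = 2 − 7 ≡ 6 (mod 11). Hence c = [2, 7, 9, 6, 8].
  Check: interpolating c through the α_i gives m(x) = 4 + 10·x (degree < 2) with m(α_i) = c_i for every i, so c is indeed a codeword.


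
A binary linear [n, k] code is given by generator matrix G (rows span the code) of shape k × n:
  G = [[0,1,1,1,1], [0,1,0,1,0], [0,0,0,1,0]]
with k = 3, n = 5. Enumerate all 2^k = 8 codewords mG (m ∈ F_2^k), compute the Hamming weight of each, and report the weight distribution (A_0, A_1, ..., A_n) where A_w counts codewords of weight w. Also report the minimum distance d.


Weight distribution: A_0 = 1, A_1 = 2, A_2 = 2, A_3 = 2, A_4 = 1. Minimum distance d = 1.

Enumerate all 2^3 = 8 messages m ∈ F_2^3.
For each, compute codeword c = mG in F_2^5, then tally its weight.
  m = 000 → c = 00000, weight = 0.
  m = 100 → c = 01111, weight = 4.
  m = 010 → c = 01010, weight = 2.
  m = 110 → c = 00101, weight = 2.
  m = 001 → c = 00010, weight = 1.
  m = 101 → c = 01101, weight = 3.
  m = 011 → c = 01000, weight = 1.
  m = 111 → c = 00111, weight = 3.
Tally weights:
  weight 0: 1 codewords.
  weight 1: 2 codewords.
  weight 2: 2 codewords.
  weight 3: 2 codewords.
  weight 4: 1 codewords.
Minimum distance d = smallest w > 0 with A_w > 0 = 1.
Sanity: Σ A_w = 8 = 2^3 = 8 ✓.


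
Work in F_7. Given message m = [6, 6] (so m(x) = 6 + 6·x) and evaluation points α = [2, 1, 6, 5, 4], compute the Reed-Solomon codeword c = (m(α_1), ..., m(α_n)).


c = [4, 5, 0, 1, 2]

Message polynomial: m(x) = 6 + 6·x (mod 7).
For each evaluation point α_i, compute m(α_i) mod 7:
  α_1 = 2: Horner steps 6 → 4, so m(2) = 4.
  α_2 = 1: Horner steps 6 → 5, so m(1) = 5.
  α_3 = 6: Horner steps 6 → 0, so m(6) = 0.
  α_4 = 5: Horner steps 6 → 1, so m(5) = 1.
  α_5 = 4: Horner steps 6 → 2, so m(4) = 2.
Codeword c = [4, 5, 0, 1, 2] ∈ F_7^5.


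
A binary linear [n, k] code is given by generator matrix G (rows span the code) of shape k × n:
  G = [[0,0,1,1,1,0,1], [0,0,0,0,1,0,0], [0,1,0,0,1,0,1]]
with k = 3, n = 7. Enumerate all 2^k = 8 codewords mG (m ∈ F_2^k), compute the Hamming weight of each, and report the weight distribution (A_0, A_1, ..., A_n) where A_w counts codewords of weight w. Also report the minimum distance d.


Weight distribution: A_0 = 1, A_1 = 1, A_2 = 1, A_3 = 3, A_4 = 2. Minimum distance d = 1.

Enumerate all 2^3 = 8 messages m ∈ F_2^3.
For each, compute codeword c = mG in F_2^7, then tally its weight.
  m = 000 → c = 0000000, weight = 0.
  m = 100 → c = 0011101, weight = 4.
  m = 010 → c = 0000100, weight = 1.
  m = 110 → c = 0011001, weight = 3.
  m = 001 → c = 0100101, weight = 3.
  m = 101 → c = 0111000, weight = 3.
  m = 011 → c = 0100001, weight = 2.
  m = 111 → c = 0111100, weight = 4.
Tally weights:
  weight 0: 1 codewords.
  weight 1: 1 codewords.
  weight 2: 1 codewords.
  weight 3: 3 codewords.
  weight 4: 2 codewords.
Minimum distance d = smallest w > 0 with A_w > 0 = 1.
Sanity: Σ A_w = 8 = 2^3 = 8 ✓.


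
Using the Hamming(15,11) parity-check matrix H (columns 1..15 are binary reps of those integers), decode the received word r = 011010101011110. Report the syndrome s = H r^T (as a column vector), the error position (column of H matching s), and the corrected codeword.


s = (1, 1, 1, 0)^T, error position = 14, corrected codeword c = 011010101011100

Compute s = H r^T mod 2 one row at a time:
  s_1 = 0 + 1 + 0 + 1 + 1 + 1 + 1 + 0 = 5 ≡ 1 (mod 2).
  s_2 = 0 + 1 + 0 + 1 + 1 + 1 + 1 + 0 = 5 ≡ 1 (mod 2).
  s_3 = 1 + 1 + 0 + 1 + 0 + 1 + 1 + 0 = 5 ≡ 1 (mod 2).
  s_4 = 0 + 1 + 1 + 1 + 1 + 1 + 1 + 0 = 6 ≡ 0 (mod 2).
s = (1, 1, 1, 0)^T — this equals column 14 of H (binary 1110), so error is at position 14.
Correct: flip bit 14 of r = 011010101011110 to get c = 011010101011100.


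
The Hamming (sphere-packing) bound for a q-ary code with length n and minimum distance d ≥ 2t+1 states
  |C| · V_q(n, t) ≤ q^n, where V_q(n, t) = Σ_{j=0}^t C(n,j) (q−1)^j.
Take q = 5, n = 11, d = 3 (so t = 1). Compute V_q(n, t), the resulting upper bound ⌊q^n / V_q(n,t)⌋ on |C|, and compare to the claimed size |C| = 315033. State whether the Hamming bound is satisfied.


V_q(n, t) = 45, q^n = 48828125, Hamming bound = 1085069, |C| = 315033 ≤ bound (satisfied).

Step 1: Compute V_q(n, t) = Σ_{j=0}^1 C(n, j) (q−1)^j.
  j = 0: C(11,0)·(4)^0 = 1·1 = 1.
  j = 1: C(11,1)·(4)^1 = 11·4 = 44.
  V_q(n, t) = 1 + 44 = 45.
Step 2: q^n = 5^11 = 48828125.
Step 3: Hamming bound ⌊q^n / V_q(n,t)⌋ = ⌊48828125/45⌋ = 1085069.
Step 4: Compare |C| = 315033 to 1085069: satisfied.
The claimed |C| lies below the Hamming bound.


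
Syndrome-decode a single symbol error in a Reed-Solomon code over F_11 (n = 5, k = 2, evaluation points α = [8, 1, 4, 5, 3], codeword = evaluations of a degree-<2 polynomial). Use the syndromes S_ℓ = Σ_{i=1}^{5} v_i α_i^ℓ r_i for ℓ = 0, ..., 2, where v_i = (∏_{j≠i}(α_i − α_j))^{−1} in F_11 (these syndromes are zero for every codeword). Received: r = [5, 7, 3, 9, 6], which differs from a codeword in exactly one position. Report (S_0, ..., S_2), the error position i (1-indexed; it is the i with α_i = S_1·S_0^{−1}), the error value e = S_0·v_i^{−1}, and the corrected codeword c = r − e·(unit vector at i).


S = (10, 8, 2), error at position 5, error magnitude e = 9, c = [5, 7, 3, 9, 8].

Step 1: column multipliers v_i = (∏_{j≠i}(α_i − α_j))^{−1} mod 11.
  i = 1 (α = 8): (8−1)(8−4)(8−5)(8−3) = 7·4·3·5 = 420 ≡ 2, so v_1 = 2^{−1} = 6 (mod 11).
  i = 2 (α = 1): (1−8)(1−4)(1−5)(1−3) = (−7)·(−3)·(−4)·(−2) = 168 ≡ 3, so v_2 = 3^{−1} = 4 (mod 11).
  i = 3 (α = 4): (4−8)(4−1)(4−5)(4−3) = (−4)·3·(−1)·1 = 12 ≡ 1, so v_3 = 1^{−1} = 1 (mod 11).
  i = 4 (α = 5): (5−8)(5−1)(5−4)(5−3) = (−3)·4·1·2 = −24 ≡ 9, so v_4 = 9^{−1} = 5 (mod 11).
  i = 5 (α = 3): (3−8)(3−1)(3−4)(3−5) = (−5)·2·(−1)·(−2) = −20 ≡ 2, so v_5 = 2^{−1} = 6 (mod 11).
  v = [6, 4, 1, 5, 6].
Step 2: syndromes of r = [5, 7, 3, 9, 6] (all sums mod 11).
  S_0 = Σ v_i r_i = 6·5 + 4·7 + 1·3 + 5·9 + 6·6 = 142 ≡ 10.
  S_1 = Σ v_i α_i r_i = 6·8·5 + 4·1·7 + 1·4·3 + 5·5·9 + 6·3·6 = 613 ≡ 8.
  α_i^2 mod 11 = [9, 1, 5, 3, 9].
  S_2 = Σ v_i α_i^2 r_i = 6·9·5 + 4·1·7 + 1·5·3 + 5·3·9 + 6·9·6 = 772 ≡ 2.
  S = (10, 8, 2) ≠ 0, so r is not a codeword (an error is present).
Step 3: locate the error. For a single error e at position i, S_ℓ = v_i·e·α_i^ℓ, so α_err = S_1/S_0.
  S_0^{−1} = 10^{−1} = 10 (mod 11), so α_err = 8·10 = 80 ≡ 3 = α_5. Error position i = 5.
  Consistency check: S_2/S_1 = 2·7 = 14 ≡ 3 = α_err ✓ (single-error assumption holds).
Step 4: error magnitude e = S_0/v_5 = S_0·∏_{j≠5}(α_5 − α_j) = 10·2 = 20 ≡ 9 (mod 11).
Step 5: correct position 5: c_5 = r_5 − e = 6 − 9 ≡ 8 (mod 11). Hence c = [5, 7, 3, 9, 8].
  Check: interpolating c through the α_i gives m(x) = 1 + 6·x (degree < 2) with m(α_i) = c_i for every i, so c is indeed a codeword.
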